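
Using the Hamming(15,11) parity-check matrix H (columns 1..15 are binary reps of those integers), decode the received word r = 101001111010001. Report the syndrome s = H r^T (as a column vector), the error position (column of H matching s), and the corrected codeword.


s = (0, 1, 1, 0)^T, error position = 6, corrected codeword c = 101000111010001

Compute s = H r^T mod 2 one row at a time:
  s_1 = 1 + 1 + 0 + 1 + 0 + 0 + 0 + 1 = 4 ≡ 0 (mod 2).
  s_2 = 0 + 0 + 1 + 1 + 0 + 0 + 0 + 1 = 3 ≡ 1 (mod 2).
  s_3 = 0 + 1 + 1 + 1 + 0 + 1 + 0 + 1 = 5 ≡ 1 (mod 2).
  s_4 = 1 + 1 + 0 + 1 + 1 + 1 + 0 + 1 = 6 ≡ 0 (mod 2).
s = (0, 1, 1, 0)^T — this equals column 6 of H (binary 0110), so error is at position 6.
Correct: flip bit 6 of r = 101001111010001 to get c = 101000111010001.


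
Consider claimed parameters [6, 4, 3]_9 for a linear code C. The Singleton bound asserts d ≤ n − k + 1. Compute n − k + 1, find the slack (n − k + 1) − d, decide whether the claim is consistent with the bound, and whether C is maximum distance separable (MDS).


Singleton RHS = n − k + 1 = 3, slack = 0, bound satisfied, MDS.

Singleton bound: d ≤ n − k + 1.
Here n = 6, k = 4, so n − k + 1 = 3.
Given d = 3, check d ≤ 3: YES.
Slack = (n − k + 1) − d = 0.
The code is MDS (slack = 0).
Description: the claimed parameters are [6, 4, 3]_9; such a code would be MDS (meets Singleton bound).


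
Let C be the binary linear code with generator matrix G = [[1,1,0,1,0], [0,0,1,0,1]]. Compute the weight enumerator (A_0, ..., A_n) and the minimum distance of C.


Weight distribution: A_0 = 1, A_2 = 1, A_3 = 1, A_5 = 1. Minimum distance d = 2.

Enumerate all 2^2 = 4 messages m ∈ F_2^2.
For each, compute codeword c = mG in F_2^5, then tally its weight.
  m = 00 → c = 00000, weight = 0.
  m = 10 → c = 11010, weight = 3.
  m = 01 → c = 00101, weight = 2.
  m = 11 → c = 11111, weight = 5.
Tally weights:
  weight 0: 1 codewords.
  weight 2: 1 codewords.
  weight 3: 1 codewords.
  weight 5: 1 codewords.
Minimum distance d = smallest w > 0 with A_w > 0 = 2.
Sanity: Σ A_w = 4 = 2^2 = 4 ✓.


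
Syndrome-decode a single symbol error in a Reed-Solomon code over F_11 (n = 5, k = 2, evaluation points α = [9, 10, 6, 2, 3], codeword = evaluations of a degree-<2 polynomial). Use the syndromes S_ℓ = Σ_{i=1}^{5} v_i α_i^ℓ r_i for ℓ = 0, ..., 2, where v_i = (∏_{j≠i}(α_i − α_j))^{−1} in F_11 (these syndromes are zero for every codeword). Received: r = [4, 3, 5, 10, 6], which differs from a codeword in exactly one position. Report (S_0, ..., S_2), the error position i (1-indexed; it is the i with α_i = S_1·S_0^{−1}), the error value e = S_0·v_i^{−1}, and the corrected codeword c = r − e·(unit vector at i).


S = (9, 2, 9), error at position 2, error magnitude e = 3, c = [4, 0, 5, 10, 6].

Step 1: column multipliers v_i = (∏_{j≠i}(α_i − α_j))^{−1} mod 11.
  i = 1 (α = 9): (9−10)(9−6)(9−2)(9−3) = (−1)·3·7·6 = −126 ≡ 6, so v_1 = 6^{−1} = 2 (mod 11).
  i = 2 (α = 10): (10−9)(10−6)(10−2)(10−3) = 1·4·8·7 = 224 ≡ 4, so v_2 = 4^{−1} = 3 (mod 11).
  i = 3 (α = 6): (6−9)(6−10)(6−2)(6−3) = (−3)·(−4)·4·3 = 144 ≡ 1, so v_3 = 1^{−1} = 1 (mod 11).
  i = 4 (α = 2): (2−9)(2−10)(2−6)(2−3) = (−7)·(−8)·(−4)·(−1) = 224 ≡ 4, so v_4 = 4^{−1} = 3 (mod 11).
  i = 5 (α = 3): (3−9)(3−10)(3−6)(3−2) = (−6)·(−7)·(−3)·1 = −126 ≡ 6, so v_5 = 6^{−1} = 2 (mod 11).
  v = [2, 3, 1, 3, 2].
Step 2: syndromes of r = [4, 3, 5, 10, 6] (all sums mod 11).
  S_0 = Σ v_i r_i = 2·4 + 3·3 + 1·5 + 3·10 + 2·6 = 64 ≡ 9.
  S_1 = Σ v_i α_i r_i = 2·9·4 + 3·10·3 + 1·6·5 + 3·2·10 + 2·3·6 = 288 ≡ 2.
  α_i^2 mod 11 = [4, 1, 3, 4, 9].
  S_2 = Σ v_i α_i^2 r_i = 2·4·4 + 3·1·3 + 1·3·5 + 3·4·10 + 2·9·6 = 284 ≡ 9.
  S = (9, 2, 9) ≠ 0, so r is not a codeword (an error is present).
Step 3: locate the error. For a single error e at position i, S_ℓ = v_i·e·α_i^ℓ, so α_err = S_1/S_0.
  S_0^{−1} = 9^{−1} = 5 (mod 11), so α_err = 2·5 = 10 ≡ 10 = α_2. Error position i = 2.
  Consistency check: S_2/S_1 = 9·6 = 54 ≡ 10 = α_err ✓ (single-error assumption holds).
Step 4: error magnitude e = S_0/v_2 = S_0·∏_{j≠2}(α_2 − α_j) = 9·4 = 36 ≡ 3 (mod 11).
Step 5: correct position 2: c_2 = r_2 − e = 3 − 3 ≡ 0 (mod 11). Hence c = [4, 0, 5, 10, 6].
  Check: interpolating c through the α_i gives m(x) = 7 + 7·x (degree < 2) with m(α_i) = c_i for every i, so c is indeed a codeword.


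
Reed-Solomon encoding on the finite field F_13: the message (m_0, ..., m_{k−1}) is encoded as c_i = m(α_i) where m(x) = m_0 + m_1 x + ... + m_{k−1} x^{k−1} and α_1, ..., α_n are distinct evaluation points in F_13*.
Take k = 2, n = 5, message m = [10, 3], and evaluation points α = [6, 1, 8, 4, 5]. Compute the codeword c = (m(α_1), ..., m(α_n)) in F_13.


c = [2, 0, 8, 9, 12]

Message polynomial: m(x) = 10 + 3·x (mod 13).
For each evaluation point α_i, compute m(α_i) mod 13:
  α_1 = 6: Horner steps 3 → 2, so m(6) = 2.
  α_2 = 1: Horner steps 3 → 0, so m(1) = 0.
  α_3 = 8: Horner steps 3 → 8, so m(8) = 8.
  α_4 = 4: Horner steps 3 → 9, so m(4) = 9.
  α_5 = 5: Horner steps 3 → 12, so m(5) = 12.
Codeword c = [2, 0, 8, 9, 12] ∈ F_13^5.


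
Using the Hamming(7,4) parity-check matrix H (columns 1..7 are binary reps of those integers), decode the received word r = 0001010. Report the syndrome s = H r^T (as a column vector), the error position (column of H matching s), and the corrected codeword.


s = (0, 1, 0)^T, error position = 2, corrected codeword c = 0101010

Compute s = H r^T mod 2 one row at a time:
  s_1 = 1 + 0 + 1 + 0 = 2 ≡ 0 (mod 2).
  s_2 = 0 + 0 + 1 + 0 = 1 ≡ 1 (mod 2).
  s_3 = 0 + 0 + 0 + 0 = 0 ≡ 0 (mod 2).
s = (0, 1, 0)^T — this equals column 2 of H (binary 010), so error is at position 2.
Correct: flip bit 2 of r = 0001010 to get c = 0101010.


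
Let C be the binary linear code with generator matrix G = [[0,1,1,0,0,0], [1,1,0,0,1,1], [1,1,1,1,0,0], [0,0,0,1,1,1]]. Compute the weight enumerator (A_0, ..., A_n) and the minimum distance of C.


Weight distribution: A_0 = 1, A_1 = 2, A_2 = 2, A_3 = 4, A_4 = 5, A_5 = 2. Minimum distance d = 1.

Enumerate all 2^4 = 16 messages m ∈ F_2^4.
For each, compute codeword c = mG in F_2^6, then tally its weight.
  m = 0000 → c = 000000, weight = 0.
  m = 1000 → c = 011000, weight = 2.
  m = 0100 → c = 110011, weight = 4.
  m = 1100 → c = 101011, weight = 4.
  m = 0010 → c = 111100, weight = 4.
  m = 1010 → c = 100100, weight = 2.
  m = 0110 → c = 001111, weight = 4.
  m = 1110 → c = 010111, weight = 4.
  m = 0001 → c = 000111, weight = 3.
  m = 1001 → c = 011111, weight = 5.
  m = 0101 → c = 110100, weight = 3.
  m = 1101 → c = 101100, weight = 3.
  m = 0011 → c = 111011, weight = 5.
  m = 1011 → c = 100011, weight = 3.
  m = 0111 → c = 001000, weight = 1.
  m = 1111 → c = 010000, weight = 1.
Tally weights:
  weight 0: 1 codewords.
  weight 1: 2 codewords.
  weight 2: 2 codewords.
  weight 3: 4 codewords.
  weight 4: 5 codewords.
  weight 5: 2 codewords.
Minimum distance d = smallest w > 0 with A_w > 0 = 1.
Sanity: Σ A_w = 16 = 2^4 = 16 ✓.


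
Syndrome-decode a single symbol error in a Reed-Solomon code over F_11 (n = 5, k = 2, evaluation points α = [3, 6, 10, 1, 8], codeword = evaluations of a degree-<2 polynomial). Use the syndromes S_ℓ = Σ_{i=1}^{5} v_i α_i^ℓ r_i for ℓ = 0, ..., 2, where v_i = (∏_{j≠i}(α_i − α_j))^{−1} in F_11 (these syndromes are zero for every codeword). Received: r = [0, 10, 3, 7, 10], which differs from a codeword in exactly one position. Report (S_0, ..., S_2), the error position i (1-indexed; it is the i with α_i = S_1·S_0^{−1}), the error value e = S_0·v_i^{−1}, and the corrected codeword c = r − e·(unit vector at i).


S = (7, 9, 10), error at position 2, error magnitude e = 4, c = [0, 6, 3, 7, 10].

Step 1: column multipliers v_i = (∏_{j≠i}(α_i − α_j))^{−1} mod 11.
  i = 1 (α = 3): (3−6)(3−10)(3−1)(3−8) = (−3)·(−7)·2·(−5) = −210 ≡ 10, so v_1 = 10^{−1} = 10 (mod 11).
  i = 2 (α = 6): (6−3)(6−10)(6−1)(6−8) = 3·(−4)·5·(−2) = 120 ≡ 10, so v_2 = 10^{−1} = 10 (mod 11).
  i = 3 (α = 10): (10−3)(10−6)(10−1)(10−8) = 7·4·9·2 = 504 ≡ 9, so v_3 = 9^{−1} = 5 (mod 11).
  i = 4 (α = 1): (1−3)(1−6)(1−10)(1−8) = (−2)·(−5)·(−9)·(−7) = 630 ≡ 3, so v_4 = 3^{−1} = 4 (mod 11).
  i = 5 (α = 8): (8−3)(8−6)(8−10)(8−1) = 5·2·(−2)·7 = −140 ≡ 3, so v_5 = 3^{−1} = 4 (mod 11).
  v = [10, 10, 5, 4, 4].
Step 2: syndromes of r = [0, 10, 3, 7, 10] (all sums mod 11).
  S_0 = Σ v_i r_i = 10·0 + 10·10 + 5·3 + 4·7 + 4·10 = 183 ≡ 7.
  S_1 = Σ v_i α_i r_i = 10·3·0 + 10·6·10 + 5·10·3 + 4·1·7 + 4·8·10 = 1098 ≡ 9.
  α_i^2 mod 11 = [9, 3, 1, 1, 9].
  S_2 = Σ v_i α_i^2 r_i = 10·9·0 + 10·3·10 + 5·1·3 + 4·1·7 + 4·9·10 = 703 ≡ 10.
  S = (7, 9, 10) ≠ 0, so r is not a codeword (an error is present).
Step 3: locate the error. For a single error e at position i, S_ℓ = v_i·e·α_i^ℓ, so α_err = S_1/S_0.
  S_0^{−1} = 7^{−1} = 8 (mod 11), so α_err = 9·8 = 72 ≡ 6 = α_2. Error position i = 2.
  Consistency check: S_2/S_1 = 10·5 = 50 ≡ 6 = α_err ✓ (single-error assumption holds).
Step 4: error magnitude e = S_0/v_2 = S_0·∏_{j≠2}(α_2 − α_j) = 7·10 = 70 ≡ 4 (mod 11).
Step 5: correct position 2: c_2 = r_2 − e = 10 − 4 ≡ 6 (mod 11). Hence c = [0, 6, 3, 7, 10].
  Check: interpolating c through the α_i gives m(x) = 5 + 2·x (degree < 2) with m(α_i) = c_i for every i, so c is indeed a codeword.


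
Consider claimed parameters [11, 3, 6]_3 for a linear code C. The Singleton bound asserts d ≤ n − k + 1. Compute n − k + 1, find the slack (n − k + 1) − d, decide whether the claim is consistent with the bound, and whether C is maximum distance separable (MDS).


Singleton RHS = n − k + 1 = 9, slack = 3, bound satisfied, not MDS.

Singleton bound: d ≤ n − k + 1.
Here n = 11, k = 3, so n − k + 1 = 9.
Given d = 6, check d ≤ 9: YES.
Slack = (n − k + 1) − d = 3.
The code is NOT MDS (slack = 3 > 0).
Description: the claimed parameters are [11, 3, 6]_3; such a code would be non-MDS.


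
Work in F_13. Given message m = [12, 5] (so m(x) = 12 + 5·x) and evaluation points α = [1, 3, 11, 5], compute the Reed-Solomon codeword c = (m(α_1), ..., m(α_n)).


c = [4, 1, 2, 11]

Message polynomial: m(x) = 12 + 5·x (mod 13).
For each evaluation point α_i, compute m(α_i) mod 13:
  α_1 = 1: Horner steps 5 → 4, so m(1) = 4.
  α_2 = 3: Horner steps 5 → 1, so m(3) = 1.
  α_3 = 11: Horner steps 5 → 2, so m(11) = 2.
  α_4 = 5: Horner steps 5 → 11, so m(5) = 11.
Codeword c = [4, 1, 2, 11] ∈ F_13^4.


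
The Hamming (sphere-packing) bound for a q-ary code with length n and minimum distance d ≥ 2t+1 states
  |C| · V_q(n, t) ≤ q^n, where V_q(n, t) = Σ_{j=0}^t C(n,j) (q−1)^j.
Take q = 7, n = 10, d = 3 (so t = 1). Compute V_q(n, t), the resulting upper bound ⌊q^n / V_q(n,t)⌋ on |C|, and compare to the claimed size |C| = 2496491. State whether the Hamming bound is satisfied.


V_q(n, t) = 61, q^n = 282475249, Hamming bound = 4630741, |C| = 2496491 ≤ bound (satisfied).

Step 1: Compute V_q(n, t) = Σ_{j=0}^1 C(n, j) (q−1)^j.
  j = 0: C(10,0)·(6)^0 = 1·1 = 1.
  j = 1: C(10,1)·(6)^1 = 10·6 = 60.
  V_q(n, t) = 1 + 60 = 61.
Step 2: q^n = 7^10 = 282475249.
Step 3: Hamming bound ⌊q^n / V_q(n,t)⌋ = ⌊282475249/61⌋ = 4630741.
Step 4: Compare |C| = 2496491 to 4630741: satisfied.
The claimed |C| lies below the Hamming bound.


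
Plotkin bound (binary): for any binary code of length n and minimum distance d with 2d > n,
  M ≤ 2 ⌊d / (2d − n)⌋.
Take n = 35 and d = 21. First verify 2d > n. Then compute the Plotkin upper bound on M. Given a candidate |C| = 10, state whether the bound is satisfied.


Plotkin bound M ≤ 6; given |C| = 10 > bound (violated).

Check applicability: 2d = 42, n = 35.
2d − n = 7 > 0, so Plotkin applies.
Compute d/(2d−n) = 21/7 ≈ 3.0000.
⌊d/(2d−n)⌋ = 3.
Plotkin bound: M ≤ 2·3 = 6.
Given |C| = 10, check: VIOLATED.
This |C| is above the Plotkin bound, so no binary code with n = 35, d = 21 and 10 codewords exists.


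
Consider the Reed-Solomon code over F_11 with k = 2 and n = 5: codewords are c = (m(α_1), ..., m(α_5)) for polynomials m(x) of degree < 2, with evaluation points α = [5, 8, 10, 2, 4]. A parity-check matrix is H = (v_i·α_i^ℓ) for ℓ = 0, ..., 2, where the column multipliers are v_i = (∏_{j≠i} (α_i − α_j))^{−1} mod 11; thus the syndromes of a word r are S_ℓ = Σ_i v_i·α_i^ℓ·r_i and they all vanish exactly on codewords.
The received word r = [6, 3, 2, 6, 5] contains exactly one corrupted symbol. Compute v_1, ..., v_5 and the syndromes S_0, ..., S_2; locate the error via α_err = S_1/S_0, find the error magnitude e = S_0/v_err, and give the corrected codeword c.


S = (7, 2, 10), error at position 1, error magnitude e = 7, c = [10, 3, 2, 6, 5].

Step 1: column multipliers v_i = (∏_{j≠i}(α_i − α_j))^{−1} mod 11.
  i = 1 (α = 5): (5−8)(5−10)(5−2)(5−4) = (−3)·(−5)·3·1 = 45 ≡ 1, so v_1 = 1^{−1} = 1 (mod 11).
  i = 2 (α = 8): (8−5)(8−10)(8−2)(8−4) = 3·(−2)·6·4 = −144 ≡ 10, so v_2 = 10^{−1} = 10 (mod 11).
  i = 3 (α = 10): (10−5)(10−8)(10−2)(10−4) = 5·2·8·6 = 480 ≡ 7, so v_3 = 7^{−1} = 8 (mod 11).
  i = 4 (α = 2): (2−5)(2−8)(2−10)(2−4) = (−3)·(−6)·(−8)·(−2) = 288 ≡ 2, so v_4 = 2^{−1} = 6 (mod 11).
  i = 5 (α = 4): (4−5)(4−8)(4−10)(4−2) = (−1)·(−4)·(−6)·2 = −48 ≡ 7, so v_5 = 7^{−1} = 8 (mod 11).
  v = [1, 10, 8, 6, 8].
Step 2: syndromes of r = [6, 3, 2, 6, 5] (all sums mod 11).
  S_0 = Σ v_i r_i = 1·6 + 10·3 + 8·2 + 6·6 + 8·5 = 128 ≡ 7.
  S_1 = Σ v_i α_i r_i = 1·5·6 + 10·8·3 + 8·10·2 + 6·2·6 + 8·4·5 = 662 ≡ 2.
  α_i^2 mod 11 = [3, 9, 1, 4, 5].
  S_2 = Σ v_i α_i^2 r_i = 1·3·6 + 10·9·3 + 8·1·2 + 6·4·6 + 8·5·5 = 648 ≡ 10.
  S = (7, 2, 10) ≠ 0, so r is not a codeword (an error is present).
Step 3: locate the error. For a single error e at position i, S_ℓ = v_i·e·α_i^ℓ, so α_err = S_1/S_0.
  S_0^{−1} = 7^{−1} = 8 (mod 11), so α_err = 2·8 = 16 ≡ 5 = α_1. Error position i = 1.
  Consistency check: S_2/S_1 = 10·6 = 60 ≡ 5 = α_err ✓ (single-error assumption holds).
Step 4: error magnitude e = S_0/v_1 = S_0·∏_{j≠1}(α_1 − α_j) = 7·1 = 7 ≡ 7 (mod 11).
Step 5: correct position 1: c_1 = r_1 − e = 6 − 7 ≡ 10 (mod 11). Hence c = [10, 3, 2, 6, 5].
  Check: interpolating c through the α_i gives m(x) = 7 + 5·x (degree < 2) with m(α_i) = c_i for every i, so c is indeed a codeword.


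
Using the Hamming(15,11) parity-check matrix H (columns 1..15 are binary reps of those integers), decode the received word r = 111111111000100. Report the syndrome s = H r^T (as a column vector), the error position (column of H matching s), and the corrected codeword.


s = (1, 1, 0, 0)^T, error position = 12, corrected codeword c = 111111111001100

Compute s = H r^T mod 2 one row at a time:
  s_1 = 1 + 1 + 0 + 0 + 0 + 1 + 0 + 0 = 3 ≡ 1 (mod 2).
  s_2 = 1 + 1 + 1 + 1 + 0 + 1 + 0 + 0 = 5 ≡ 1 (mod 2).
  s_3 = 1 + 1 + 1 + 1 + 0 + 0 + 0 + 0 = 4 ≡ 0 (mod 2).
  s_4 = 1 + 1 + 1 + 1 + 1 + 0 + 1 + 0 = 6 ≡ 0 (mod 2).
s = (1, 1, 0, 0)^T — this equals column 12 of H (binary 1100), so error is at position 12.
Correct: flip bit 12 of r = 111111111000100 to get c = 111111111001100.


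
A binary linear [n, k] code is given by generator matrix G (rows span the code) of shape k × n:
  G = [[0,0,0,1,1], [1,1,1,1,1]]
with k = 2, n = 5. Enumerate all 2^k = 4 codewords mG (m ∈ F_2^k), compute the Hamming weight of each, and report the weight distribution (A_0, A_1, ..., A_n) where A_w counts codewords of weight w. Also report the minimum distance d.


Weight distribution: A_0 = 1, A_2 = 1, A_3 = 1, A_5 = 1. Minimum distance d = 2.

Enumerate all 2^2 = 4 messages m ∈ F_2^2.
For each, compute codeword c = mG in F_2^5, then tally its weight.
  m = 00 → c = 00000, weight = 0.
  m = 10 → c = 00011, weight = 2.
  m = 01 → c = 11111, weight = 5.
  m = 11 → c = 11100, weight = 3.
Tally weights:
  weight 0: 1 codewords.
  weight 2: 1 codewords.
  weight 3: 1 codewords.
  weight 5: 1 codewords.
Minimum distance d = smallest w > 0 with A_w > 0 = 2.
Sanity: Σ A_w = 4 = 2^2 = 4 ✓.


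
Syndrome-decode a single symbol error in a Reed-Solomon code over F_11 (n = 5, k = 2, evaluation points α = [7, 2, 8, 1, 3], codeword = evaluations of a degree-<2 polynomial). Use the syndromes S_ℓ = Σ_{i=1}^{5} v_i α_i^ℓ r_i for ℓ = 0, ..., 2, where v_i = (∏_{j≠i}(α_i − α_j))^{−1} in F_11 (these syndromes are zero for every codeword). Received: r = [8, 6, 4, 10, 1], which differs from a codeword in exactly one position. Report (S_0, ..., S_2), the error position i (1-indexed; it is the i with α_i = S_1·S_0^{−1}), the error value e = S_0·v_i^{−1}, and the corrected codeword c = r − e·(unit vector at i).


S = (3, 9, 5), error at position 5, error magnitude e = 10, c = [8, 6, 4, 10, 2].

Step 1: column multipliers v_i = (∏_{j≠i}(α_i − α_j))^{−1} mod 11.
  i = 1 (α = 7): (7−2)(7−8)(7−1)(7−3) = 5·(−1)·6·4 = −120 ≡ 1, so v_1 = 1^{−1} = 1 (mod 11).
  i = 2 (α = 2): (2−7)(2−8)(2−1)(2−3) = (−5)·(−6)·1·(−1) = −30 ≡ 3, so v_2 = 3^{−1} = 4 (mod 11).
  i = 3 (α = 8): (8−7)(8−2)(8−1)(8−3) = 1·6·7·5 = 210 ≡ 1, so v_3 = 1^{−1} = 1 (mod 11).
  i = 4 (α = 1): (1−7)(1−2)(1−8)(1−3) = (−6)·(−1)·(−7)·(−2) = 84 ≡ 7, so v_4 = 7^{−1} = 8 (mod 11).
  i = 5 (α = 3): (3−7)(3−2)(3−8)(3−1) = (−4)·1·(−5)·2 = 40 ≡ 7, so v_5 = 7^{−1} = 8 (mod 11).
  v = [1, 4, 1, 8, 8].
Step 2: syndromes of r = [8, 6, 4, 10, 1] (all sums mod 11).
  S_0 = Σ v_i r_i = 1·8 + 4·6 + 1·4 + 8·10 + 8·1 = 124 ≡ 3.
  S_1 = Σ v_i α_i r_i = 1·7·8 + 4·2·6 + 1·8·4 + 8·1·10 + 8·3·1 = 240 ≡ 9.
  α_i^2 mod 11 = [5, 4, 9, 1, 9].
  S_2 = Σ v_i α_i^2 r_i = 1·5·8 + 4·4·6 + 1·9·4 + 8·1·10 + 8·9·1 = 324 ≡ 5.
  S = (3, 9, 5) ≠ 0, so r is not a codeword (an error is present).
Step 3: locate the error. For a single error e at position i, S_ℓ = v_i·e·α_i^ℓ, so α_err = S_1/S_0.
  S_0^{−1} = 3^{−1} = 4 (mod 11), so α_err = 9·4 = 36 ≡ 3 = α_5. Error position i = 5.
  Consistency check: S_2/S_1 = 5·5 = 25 ≡ 3 = α_err ✓ (single-error assumption holds).
Step 4: error magnitude e = S_0/v_5 = S_0·∏_{j≠5}(α_5 − α_j) = 3·7 = 21 ≡ 10 (mod 11).
Step 5: correct position 5: c_5 = r_5 − e = 1 − 10 ≡ 2 (mod 11). Hence c = [8, 6, 4, 10, 2].
  Check: interpolating c through the α_i gives m(x) = 3 + 7·x (degree < 2) with m(α_i) = c_i for every i, so c is indeed a codeword.


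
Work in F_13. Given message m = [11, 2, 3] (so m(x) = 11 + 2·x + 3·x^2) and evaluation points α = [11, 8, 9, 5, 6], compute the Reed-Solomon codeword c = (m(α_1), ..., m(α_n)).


c = [6, 11, 12, 5, 1]

Message polynomial: m(x) = 11 + 2·x + 3·x^2 (mod 13).
For each evaluation point α_i, compute m(α_i) mod 13:
  α_1 = 11: Horner steps 3 → 9 → 6, so m(11) = 6.
  α_2 = 8: Horner steps 3 → 0 → 11, so m(8) = 11.
  α_3 = 9: Horner steps 3 → 3 → 12, so m(9) = 12.
  α_4 = 5: Horner steps 3 → 4 → 5, so m(5) = 5.
  α_5 = 6: Horner steps 3 → 7 → 1, so m(6) = 1.
Codeword c = [6, 11, 12, 5, 1] ∈ F_13^5.


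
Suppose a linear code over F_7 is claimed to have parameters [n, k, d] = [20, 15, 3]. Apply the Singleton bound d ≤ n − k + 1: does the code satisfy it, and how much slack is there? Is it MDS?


Singleton RHS = n − k + 1 = 6, slack = 3, bound satisfied, not MDS.

Singleton bound: d ≤ n − k + 1.
Here n = 20, k = 15, so n − k + 1 = 6.
Given d = 3, check d ≤ 6: YES.
Slack = (n − k + 1) − d = 3.
The code is NOT MDS (slack = 3 > 0).
Description: the claimed parameters are [20, 15, 3]_7; such a code would be non-MDS.


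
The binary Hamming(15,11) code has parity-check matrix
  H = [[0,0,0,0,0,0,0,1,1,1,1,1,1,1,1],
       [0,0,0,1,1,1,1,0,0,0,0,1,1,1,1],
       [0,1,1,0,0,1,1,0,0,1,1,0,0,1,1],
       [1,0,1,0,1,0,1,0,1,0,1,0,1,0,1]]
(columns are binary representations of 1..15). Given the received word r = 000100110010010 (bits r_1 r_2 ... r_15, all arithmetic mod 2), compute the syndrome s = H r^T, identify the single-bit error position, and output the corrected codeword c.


s = (1, 1, 1, 0)^T, error position = 14, corrected codeword c = 000100110010000

Compute s = H r^T mod 2 one row at a time:
  s_1 = 1 + 0 + 0 + 1 + 0 + 0 + 1 + 0 = 3 ≡ 1 (mod 2).
  s_2 = 1 + 0 + 0 + 1 + 0 + 0 + 1 + 0 = 3 ≡ 1 (mod 2).
  s_3 = 0 + 0 + 0 + 1 + 0 + 1 + 1 + 0 = 3 ≡ 1 (mod 2).
  s_4 = 0 + 0 + 0 + 1 + 0 + 1 + 0 + 0 = 2 ≡ 0 (mod 2).
s = (1, 1, 1, 0)^T — this equals column 14 of H (binary 1110), so error is at position 14.
Correct: flip bit 14 of r = 000100110010010 to get c = 000100110010000.


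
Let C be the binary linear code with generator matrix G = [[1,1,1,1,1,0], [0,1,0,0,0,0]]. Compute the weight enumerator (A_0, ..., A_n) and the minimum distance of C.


Weight distribution: A_0 = 1, A_1 = 1, A_4 = 1, A_5 = 1. Minimum distance d = 1.

Enumerate all 2^2 = 4 messages m ∈ F_2^2.
For each, compute codeword c = mG in F_2^6, then tally its weight.
  m = 00 → c = 000000, weight = 0.
  m = 10 → c = 111110, weight = 5.
  m = 01 → c = 010000, weight = 1.
  m = 11 → c = 101110, weight = 4.
Tally weights:
  weight 0: 1 codewords.
  weight 1: 1 codewords.
  weight 4: 1 codewords.
  weight 5: 1 codewords.
Minimum distance d = smallest w > 0 with A_w > 0 = 1.
Sanity: Σ A_w = 4 = 2^2 = 4 ✓.


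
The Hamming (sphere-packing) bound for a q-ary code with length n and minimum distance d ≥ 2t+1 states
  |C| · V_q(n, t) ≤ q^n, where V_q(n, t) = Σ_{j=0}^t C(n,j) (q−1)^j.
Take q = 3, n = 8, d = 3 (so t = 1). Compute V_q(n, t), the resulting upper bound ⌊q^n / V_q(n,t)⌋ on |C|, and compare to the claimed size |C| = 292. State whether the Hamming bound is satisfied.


V_q(n, t) = 17, q^n = 6561, Hamming bound = 385, |C| = 292 ≤ bound (satisfied).

Step 1: Compute V_q(n, t) = Σ_{j=0}^1 C(n, j) (q−1)^j.
  j = 0: C(8,0)·(2)^0 = 1·1 = 1.
  j = 1: C(8,1)·(2)^1 = 8·2 = 16.
  V_q(n, t) = 1 + 16 = 17.
Step 2: q^n = 3^8 = 6561.
Step 3: Hamming bound ⌊q^n / V_q(n,t)⌋ = ⌊6561/17⌋ = 385.
Step 4: Compare |C| = 292 to 385: satisfied.
The claimed |C| lies below the Hamming bound.


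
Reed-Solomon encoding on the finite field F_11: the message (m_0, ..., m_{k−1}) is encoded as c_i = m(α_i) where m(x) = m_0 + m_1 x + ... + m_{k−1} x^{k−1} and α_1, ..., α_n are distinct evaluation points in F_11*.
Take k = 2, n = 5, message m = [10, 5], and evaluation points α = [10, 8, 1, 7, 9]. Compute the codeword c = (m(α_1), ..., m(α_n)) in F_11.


c = [5, 6, 4, 1, 0]

Message polynomial: m(x) = 10 + 5·x (mod 11).
For each evaluation point α_i, compute m(α_i) mod 11:
  α_1 = 10: Horner steps 5 → 5, so m(10) = 5.
  α_2 = 8: Horner steps 5 → 6, so m(8) = 6.
  α_3 = 1: Horner steps 5 → 4, so m(1) = 4.
  α_4 = 7: Horner steps 5 → 1, so m(7) = 1.
  α_5 = 9: Horner steps 5 → 0, so m(9) = 0.
Codeword c = [5, 6, 4, 1, 0] ∈ F_11^5.


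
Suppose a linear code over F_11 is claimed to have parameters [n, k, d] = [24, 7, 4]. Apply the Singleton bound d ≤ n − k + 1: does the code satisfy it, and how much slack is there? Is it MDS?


Singleton RHS = n − k + 1 = 18, slack = 14, bound satisfied, not MDS.

Singleton bound: d ≤ n − k + 1.
Here n = 24, k = 7, so n − k + 1 = 18.
Given d = 4, check d ≤ 18: YES.
Slack = (n − k + 1) − d = 14.
The code is NOT MDS (slack = 14 > 0).
Description: the claimed parameters are [24, 7, 4]_11; such a code would be non-MDS.


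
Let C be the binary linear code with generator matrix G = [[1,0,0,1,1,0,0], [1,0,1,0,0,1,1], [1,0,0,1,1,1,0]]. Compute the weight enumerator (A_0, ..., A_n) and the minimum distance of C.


Weight distribution: A_0 = 1, A_1 = 1, A_3 = 2, A_4 = 3, A_5 = 1. Minimum distance d = 1.

Enumerate all 2^3 = 8 messages m ∈ F_2^3.
For each, compute codeword c = mG in F_2^7, then tally its weight.
  m = 000 → c = 0000000, weight = 0.
  m = 100 → c = 1001100, weight = 3.
  m = 010 → c = 1010011, weight = 4.
  m = 110 → c = 0011111, weight = 5.
  m = 001 → c = 1001110, weight = 4.
  m = 101 → c = 0000010, weight = 1.
  m = 011 → c = 0011101, weight = 4.
  m = 111 → c = 1010001, weight = 3.
Tally weights:
  weight 0: 1 codewords.
  weight 1: 1 codewords.
  weight 3: 2 codewords.
  weight 4: 3 codewords.
  weight 5: 1 codewords.
Minimum distance d = smallest w > 0 with A_w > 0 = 1.
Sanity: Σ A_w = 8 = 2^3 = 8 ✓.


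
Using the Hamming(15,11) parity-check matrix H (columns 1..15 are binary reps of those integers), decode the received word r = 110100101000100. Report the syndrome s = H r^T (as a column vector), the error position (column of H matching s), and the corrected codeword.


s = (0, 1, 0, 0)^T, error position = 4, corrected codeword c = 110000101000100

Compute s = H r^T mod 2 one row at a time:
  s_1 = 0 + 1 + 0 + 0 + 0 + 1 + 0 + 0 = 2 ≡ 0 (mod 2).
  s_2 = 1 + 0 + 0 + 1 + 0 + 1 + 0 + 0 = 3 ≡ 1 (mod 2).
  s_3 = 1 + 0 + 0 + 1 + 0 + 0 + 0 + 0 = 2 ≡ 0 (mod 2).
  s_4 = 1 + 0 + 0 + 1 + 1 + 0 + 1 + 0 = 4 ≡ 0 (mod 2).
s = (0, 1, 0, 0)^T — this equals column 4 of H (binary 0100), so error is at position 4.
Correct: flip bit 4 of r = 110100101000100 to get c = 110000101000100.


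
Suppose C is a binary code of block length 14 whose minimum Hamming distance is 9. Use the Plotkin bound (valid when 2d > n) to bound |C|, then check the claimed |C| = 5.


Plotkin bound M ≤ 4; given |C| = 5 > bound (violated).

Check applicability: 2d = 18, n = 14.
2d − n = 4 > 0, so Plotkin applies.
Compute d/(2d−n) = 9/4 ≈ 2.2500.
⌊d/(2d−n)⌋ = 2.
Plotkin bound: M ≤ 2·2 = 4.
Given |C| = 5, check: VIOLATED.
This |C| is above the Plotkin bound, so no binary code with n = 14, d = 9 and 5 codewords exists.


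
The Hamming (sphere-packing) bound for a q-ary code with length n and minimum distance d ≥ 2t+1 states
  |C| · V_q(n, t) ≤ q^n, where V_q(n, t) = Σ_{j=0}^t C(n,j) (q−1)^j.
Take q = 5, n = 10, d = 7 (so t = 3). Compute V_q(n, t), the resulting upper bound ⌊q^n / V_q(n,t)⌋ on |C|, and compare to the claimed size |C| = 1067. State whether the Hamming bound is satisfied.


V_q(n, t) = 8441, q^n = 9765625, Hamming bound = 1156, |C| = 1067 ≤ bound (satisfied).

Step 1: Compute V_q(n, t) = Σ_{j=0}^3 C(n, j) (q−1)^j.
  j = 0: C(10,0)·(4)^0 = 1·1 = 1.
  j = 1: C(10,1)·(4)^1 = 10·4 = 40.
  j = 2: C(10,2)·(4)^2 = 45·16 = 720.
  j = 3: C(10,3)·(4)^3 = 120·64 = 7680.
  V_q(n, t) = 1 + 40 + 720 + 7680 = 8441.
Step 2: q^n = 5^10 = 9765625.
Step 3: Hamming bound ⌊q^n / V_q(n,t)⌋ = ⌊9765625/8441⌋ = 1156.
Step 4: Compare |C| = 1067 to 1156: satisfied.
The claimed |C| lies below the Hamming bound.


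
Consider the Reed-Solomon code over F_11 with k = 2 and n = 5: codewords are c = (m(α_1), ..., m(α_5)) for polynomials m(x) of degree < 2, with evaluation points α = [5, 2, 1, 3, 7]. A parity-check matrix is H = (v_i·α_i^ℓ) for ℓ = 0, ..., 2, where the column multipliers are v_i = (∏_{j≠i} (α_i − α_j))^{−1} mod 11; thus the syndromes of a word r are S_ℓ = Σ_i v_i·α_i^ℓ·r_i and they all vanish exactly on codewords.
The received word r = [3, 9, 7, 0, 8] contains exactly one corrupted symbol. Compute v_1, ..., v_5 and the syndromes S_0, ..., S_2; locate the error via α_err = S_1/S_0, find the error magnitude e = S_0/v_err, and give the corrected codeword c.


S = (3, 4, 9), error at position 1, error magnitude e = 10, c = [4, 9, 7, 0, 8].

Step 1: column multipliers v_i = (∏_{j≠i}(α_i − α_j))^{−1} mod 11.
  i = 1 (α = 5): (5−2)(5−1)(5−3)(5−7) = 3·4·2·(−2) = −48 ≡ 7, so v_1 = 7^{−1} = 8 (mod 11).
  i = 2 (α = 2): (2−5)(2−1)(2−3)(2−7) = (−3)·1·(−1)·(−5) = −15 ≡ 7, so v_2 = 7^{−1} = 8 (mod 11).
  i = 3 (α = 1): (1−5)(1−2)(1−3)(1−7) = (−4)·(−1)·(−2)·(−6) = 48 ≡ 4, so v_3 = 4^{−1} = 3 (mod 11).
  i = 4 (α = 3): (3−5)(3−2)(3−1)(3−7) = (−2)·1·2·(−4) = 16 ≡ 5, so v_4 = 5^{−1} = 9 (mod 11).
  i = 5 (α = 7): (7−5)(7−2)(7−1)(7−3) = 2·5·6·4 = 240 ≡ 9, so v_5 = 9^{−1} = 5 (mod 11).
  v = [8, 8, 3, 9, 5].
Step 2: syndromes of r = [3, 9, 7, 0, 8] (all sums mod 11).
  S_0 = Σ v_i r_i = 8·3 + 8·9 + 3·7 + 9·0 + 5·8 = 157 ≡ 3.
  S_1 = Σ v_i α_i r_i = 8·5·3 + 8·2·9 + 3·1·7 + 9·3·0 + 5·7·8 = 565 ≡ 4.
  α_i^2 mod 11 = [3, 4, 1, 9, 5].
  S_2 = Σ v_i α_i^2 r_i = 8·3·3 + 8·4·9 + 3·1·7 + 9·9·0 + 5·5·8 = 581 ≡ 9.
  S = (3, 4, 9) ≠ 0, so r is not a codeword (an error is present).
Step 3: locate the error. For a single error e at position i, S_ℓ = v_i·e·α_i^ℓ, so α_err = S_1/S_0.
  S_0^{−1} = 3^{−1} = 4 (mod 11), so α_err = 4·4 = 16 ≡ 5 = α_1. Error position i = 1.
  Consistency check: S_2/S_1 = 9·3 = 27 ≡ 5 = α_err ✓ (single-error assumption holds).
Step 4: error magnitude e = S_0/v_1 = S_0·∏_{j≠1}(α_1 − α_j) = 3·7 = 21 ≡ 10 (mod 11).
Step 5: correct position 1: c_1 = r_1 − e = 3 − 10 ≡ 4 (mod 11). Hence c = [4, 9, 7, 0, 8].
  Check: interpolating c through the α_i gives m(x) = 5 + 2·x (degree < 2) with m(α_i) = c_i for every i, so c is indeed a codeword.


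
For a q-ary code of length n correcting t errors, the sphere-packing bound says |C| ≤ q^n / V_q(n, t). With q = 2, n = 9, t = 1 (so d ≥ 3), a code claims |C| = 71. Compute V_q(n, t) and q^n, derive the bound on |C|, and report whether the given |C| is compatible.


V_q(n, t) = 10, q^n = 512, Hamming bound = 51, |C| = 71 > bound (violated).

Step 1: Compute V_q(n, t) = Σ_{j=0}^1 C(n, j) (q−1)^j.
  j = 0: C(9,0)·(1)^0 = 1·1 = 1.
  j = 1: C(9,1)·(1)^1 = 9·1 = 9.
  V_q(n, t) = 1 + 9 = 10.
Step 2: q^n = 2^9 = 512.
Step 3: Hamming bound ⌊q^n / V_q(n,t)⌋ = ⌊512/10⌋ = 51.
Step 4: Compare |C| = 71 to 51: violated.
The claimed |C| lies above the Hamming bound, so no 2-ary code of length 9 with d ≥ 3 can have 71 codewords.


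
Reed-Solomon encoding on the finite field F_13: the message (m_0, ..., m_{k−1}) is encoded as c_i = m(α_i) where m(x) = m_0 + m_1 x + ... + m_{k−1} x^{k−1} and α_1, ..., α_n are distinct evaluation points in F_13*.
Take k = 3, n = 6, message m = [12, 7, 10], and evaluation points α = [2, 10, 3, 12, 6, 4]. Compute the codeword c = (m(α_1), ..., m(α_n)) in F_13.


c = [1, 3, 6, 2, 11, 5]

Message polynomial: m(x) = 12 + 7·x + 10·x^2 (mod 13).
For each evaluation point α_i, compute m(α_i) mod 13:
  α_1 = 2: Horner steps 10 → 1 → 1, so m(2) = 1.
  α_2 = 10: Horner steps 10 → 3 → 3, so m(10) = 3.
  α_3 = 3: Horner steps 10 → 11 → 6, so m(3) = 6.
  α_4 = 12: Horner steps 10 → 10 → 2, so m(12) = 2.
  α_5 = 6: Horner steps 10 → 2 → 11, so m(6) = 11.
  α_6 = 4: Horner steps 10 → 8 → 5, so m(4) = 5.
Codeword c = [1, 3, 6, 2, 11, 5] ∈ F_13^6.


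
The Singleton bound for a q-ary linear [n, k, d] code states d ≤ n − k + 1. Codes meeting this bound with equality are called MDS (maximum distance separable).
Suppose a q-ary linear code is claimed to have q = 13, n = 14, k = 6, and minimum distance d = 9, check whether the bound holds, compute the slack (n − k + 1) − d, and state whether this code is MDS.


Singleton RHS = n − k + 1 = 9, slack = 0, bound satisfied, MDS.

Singleton bound: d ≤ n − k + 1.
Here n = 14, k = 6, so n − k + 1 = 9.
Given d = 9, check d ≤ 9: YES.
Slack = (n − k + 1) − d = 0.
The code is MDS (slack = 0).
Description: the claimed parameters are [14, 6, 9]_13; such a code would be MDS (meets Singleton bound).


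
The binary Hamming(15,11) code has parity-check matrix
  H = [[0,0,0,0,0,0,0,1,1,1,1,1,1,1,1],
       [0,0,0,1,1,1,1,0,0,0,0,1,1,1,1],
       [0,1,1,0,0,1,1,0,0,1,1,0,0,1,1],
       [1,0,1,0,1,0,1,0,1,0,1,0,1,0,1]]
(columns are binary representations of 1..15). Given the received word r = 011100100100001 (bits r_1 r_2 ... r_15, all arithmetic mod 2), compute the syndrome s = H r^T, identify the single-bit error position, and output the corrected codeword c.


s = (0, 1, 1, 1)^T, error position = 7, corrected codeword c = 011100000100001

Compute s = H r^T mod 2 one row at a time:
  s_1 = 0 + 0 + 1 + 0 + 0 + 0 + 0 + 1 = 2 ≡ 0 (mod 2).
  s_2 = 1 + 0 + 0 + 1 + 0 + 0 + 0 + 1 = 3 ≡ 1 (mod 2).
  s_3 = 1 + 1 + 0 + 1 + 1 + 0 + 0 + 1 = 5 ≡ 1 (mod 2).
  s_4 = 0 + 1 + 0 + 1 + 0 + 0 + 0 + 1 = 3 ≡ 1 (mod 2).
s = (0, 1, 1, 1)^T — this equals column 7 of H (binary 0111), so error is at position 7.
Correct: flip bit 7 of r = 011100100100001 to get c = 011100000100001.


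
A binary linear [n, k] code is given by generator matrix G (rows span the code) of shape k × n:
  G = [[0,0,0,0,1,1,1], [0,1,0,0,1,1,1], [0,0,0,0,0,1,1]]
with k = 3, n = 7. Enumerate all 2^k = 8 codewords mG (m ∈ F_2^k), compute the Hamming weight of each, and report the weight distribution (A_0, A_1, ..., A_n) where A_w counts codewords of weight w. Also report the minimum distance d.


Weight distribution: A_0 = 1, A_1 = 2, A_2 = 2, A_3 = 2, A_4 = 1. Minimum distance d = 1.

Enumerate all 2^3 = 8 messages m ∈ F_2^3.
For each, compute codeword c = mG in F_2^7, then tally its weight.
  m = 000 → c = 0000000, weight = 0.
  m = 100 → c = 0000111, weight = 3.
  m = 010 → c = 0100111, weight = 4.
  m = 110 → c = 0100000, weight = 1.
  m = 001 → c = 0000011, weight = 2.
  m = 101 → c = 0000100, weight = 1.
  m = 011 → c = 0100100, weight = 2.
  m = 111 → c = 0100011, weight = 3.
Tally weights:
  weight 0: 1 codewords.
  weight 1: 2 codewords.
  weight 2: 2 codewords.
  weight 3: 2 codewords.
  weight 4: 1 codewords.
Minimum distance d = smallest w > 0 with A_w > 0 = 1.
Sanity: Σ A_w = 8 = 2^3 = 8 ✓.


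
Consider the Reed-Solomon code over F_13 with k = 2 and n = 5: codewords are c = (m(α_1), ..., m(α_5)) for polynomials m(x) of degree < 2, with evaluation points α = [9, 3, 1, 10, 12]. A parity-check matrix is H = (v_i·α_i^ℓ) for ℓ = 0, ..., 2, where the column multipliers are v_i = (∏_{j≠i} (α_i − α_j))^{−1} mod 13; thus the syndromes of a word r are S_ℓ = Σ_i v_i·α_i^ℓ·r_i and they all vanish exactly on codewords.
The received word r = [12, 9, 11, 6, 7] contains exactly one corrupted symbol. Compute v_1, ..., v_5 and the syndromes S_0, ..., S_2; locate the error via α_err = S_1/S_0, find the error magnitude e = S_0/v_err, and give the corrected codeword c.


S = (5, 5, 5), error at position 3, error magnitude e = 3, c = [12, 9, 8, 6, 7].

Step 1: column multipliers v_i = (∏_{j≠i}(α_i − α_j))^{−1} mod 13.
  i = 1 (α = 9): (9−3)(9−1)(9−10)(9−12) = 6·8·(−1)·(−3) = 144 ≡ 1, so v_1 = 1^{−1} = 1 (mod 13).
  i = 2 (α = 3): (3−9)(3−1)(3−10)(3−12) = (−6)·2·(−7)·(−9) = −756 ≡ 11, so v_2 = 11^{−1} = 6 (mod 13).
  i = 3 (α = 1): (1−9)(1−3)(1−10)(1−12) = (−8)·(−2)·(−9)·(−11) = 1584 ≡ 11, so v_3 = 11^{−1} = 6 (mod 13).
  i = 4 (α = 10): (10−9)(10−3)(10−1)(10−12) = 1·7·9·(−2) = −126 ≡ 4, so v_4 = 4^{−1} = 10 (mod 13).
  i = 5 (α = 12): (12−9)(12−3)(12−1)(12−10) = 3·9·11·2 = 594 ≡ 9, so v_5 = 9^{−1} = 3 (mod 13).
  v = [1, 6, 6, 10, 3].
Step 2: syndromes of r = [12, 9, 11, 6, 7] (all sums mod 13).
  S_0 = Σ v_i r_i = 1·12 + 6·9 + 6·11 + 10·6 + 3·7 = 213 ≡ 5.
  S_1 = Σ v_i α_i r_i = 1·9·12 + 6·3·9 + 6·1·11 + 10·10·6 + 3·12·7 = 1188 ≡ 5.
  α_i^2 mod 13 = [3, 9, 1, 9, 1].
  S_2 = Σ v_i α_i^2 r_i = 1·3·12 + 6·9·9 + 6·1·11 + 10·9·6 + 3·1·7 = 1149 ≡ 5.
  S = (5, 5, 5) ≠ 0, so r is not a codeword (an error is present).
Step 3: locate the error. For a single error e at position i, S_ℓ = v_i·e·α_i^ℓ, so α_err = S_1/S_0.
  S_0^{−1} = 5^{−1} = 8 (mod 13), so α_err = 5·8 = 40 ≡ 1 = α_3. Error position i = 3.
  Consistency check: S_2/S_1 = 5·8 = 40 ≡ 1 = α_err ✓ (single-error assumption holds).
Step 4: error magnitude e = S_0/v_3 = S_0·∏_{j≠3}(α_3 − α_j) = 5·11 = 55 ≡ 3 (mod 13).
Step 5: correct position 3: c_3 = r_3 − e = 11 − 3 ≡ 8 (mod 13). Hence c = [12, 9, 8, 6, 7].
  Check: interpolating c through the α_i gives m(x) = 1 + 7·x (degree < 2) with m(α_i) = c_i for every i, so c is indeed a codeword.


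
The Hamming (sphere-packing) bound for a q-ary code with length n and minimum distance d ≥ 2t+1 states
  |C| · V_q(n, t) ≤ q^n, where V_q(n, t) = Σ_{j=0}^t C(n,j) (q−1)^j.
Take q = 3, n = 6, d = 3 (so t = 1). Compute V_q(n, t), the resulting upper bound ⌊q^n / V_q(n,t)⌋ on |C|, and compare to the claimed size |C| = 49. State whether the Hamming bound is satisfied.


V_q(n, t) = 13, q^n = 729, Hamming bound = 56, |C| = 49 ≤ bound (satisfied).

Step 1: Compute V_q(n, t) = Σ_{j=0}^1 C(n, j) (q−1)^j.
  j = 0: C(6,0)·(2)^0 = 1·1 = 1.
  j = 1: C(6,1)·(2)^1 = 6·2 = 12.
  V_q(n, t) = 1 + 12 = 13.
Step 2: q^n = 3^6 = 729.
Step 3: Hamming bound ⌊q^n / V_q(n,t)⌋ = ⌊729/13⌋ = 56.
Step 4: Compare |C| = 49 to 56: satisfied.
The claimed |C| lies below the Hamming bound.


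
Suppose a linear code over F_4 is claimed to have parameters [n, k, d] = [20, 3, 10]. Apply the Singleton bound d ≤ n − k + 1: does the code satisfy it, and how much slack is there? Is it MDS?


Singleton RHS = n − k + 1 = 18, slack = 8, bound satisfied, not MDS.

Singleton bound: d ≤ n − k + 1.
Here n = 20, k = 3, so n − k + 1 = 18.
Given d = 10, check d ≤ 18: YES.
Slack = (n − k + 1) − d = 8.
The code is NOT MDS (slack = 8 > 0).
Description: the claimed parameters are [20, 3, 10]_4; such a code would be non-MDS.


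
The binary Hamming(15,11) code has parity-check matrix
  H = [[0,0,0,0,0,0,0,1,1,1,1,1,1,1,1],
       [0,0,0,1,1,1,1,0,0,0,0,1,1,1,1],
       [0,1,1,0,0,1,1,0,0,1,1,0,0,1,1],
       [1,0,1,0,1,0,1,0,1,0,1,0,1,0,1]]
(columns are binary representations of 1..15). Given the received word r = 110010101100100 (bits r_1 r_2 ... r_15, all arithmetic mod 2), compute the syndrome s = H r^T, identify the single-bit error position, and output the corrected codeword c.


s = (1, 1, 1, 1)^T, error position = 15, corrected codeword c = 110010101100101

Compute s = H r^T mod 2 one row at a time:
  s_1 = 0 + 1 + 1 + 0 + 0 + 1 + 0 + 0 = 3 ≡ 1 (mod 2).
  s_2 = 0 + 1 + 0 + 1 + 0 + 1 + 0 + 0 = 3 ≡ 1 (mod 2).
  s_3 = 1 + 0 + 0 + 1 + 1 + 0 + 0 + 0 = 3 ≡ 1 (mod 2).
  s_4 = 1 + 0 + 1 + 1 + 1 + 0 + 1 + 0 = 5 ≡ 1 (mod 2).
s = (1, 1, 1, 1)^T — this equals column 15 of H (binary 1111), so error is at position 15.
Correct: flip bit 15 of r = 110010101100100 to get c = 110010101100101.


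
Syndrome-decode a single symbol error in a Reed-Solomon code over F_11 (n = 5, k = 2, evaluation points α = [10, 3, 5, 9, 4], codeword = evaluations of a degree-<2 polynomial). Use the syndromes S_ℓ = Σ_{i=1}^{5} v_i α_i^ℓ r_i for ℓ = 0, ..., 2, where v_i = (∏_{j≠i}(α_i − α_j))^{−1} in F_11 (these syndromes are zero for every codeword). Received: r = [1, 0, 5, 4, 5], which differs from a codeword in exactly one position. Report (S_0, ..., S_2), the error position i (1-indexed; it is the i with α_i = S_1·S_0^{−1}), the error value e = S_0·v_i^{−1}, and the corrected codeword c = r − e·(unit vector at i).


S = (10, 7, 6), error at position 5, error magnitude e = 8, c = [1, 0, 5, 4, 8].

Step 1: column multipliers v_i = (∏_{j≠i}(α_i − α_j))^{−1} mod 11.
  i = 1 (α = 10): (10−3)(10−5)(10−9)(10−4) = 7·5·1·6 = 210 ≡ 1, so v_1 = 1^{−1} = 1 (mod 11).
  i = 2 (α = 3): (3−10)(3−5)(3−9)(3−4) = (−7)·(−2)·(−6)·(−1) = 84 ≡ 7, so v_2 = 7^{−1} = 8 (mod 11).
  i = 3 (α = 5): (5−10)(5−3)(5−9)(5−4) = (−5)·2·(−4)·1 = 40 ≡ 7, so v_3 = 7^{−1} = 8 (mod 11).
  i = 4 (α = 9): (9−10)(9−3)(9−5)(9−4) = (−1)·6·4·5 = −120 ≡ 1, so v_4 = 1^{−1} = 1 (mod 11).
  i = 5 (α = 4): (4−10)(4−3)(4−5)(4−9) = (−6)·1·(−1)·(−5) = −30 ≡ 3, so v_5 = 3^{−1} = 4 (mod 11).
  v = [1, 8, 8, 1, 4].
Step 2: syndromes of r = [1, 0, 5, 4, 5] (all sums mod 11).
  S_0 = Σ v_i r_i = 1·1 + 8·0 + 8·5 + 1·4 + 4·5 = 65 ≡ 10.
  S_1 = Σ v_i α_i r_i = 1·10·1 + 8·3·0 + 8·5·5 + 1·9·4 + 4·4·5 = 326 ≡ 7.
  α_i^2 mod 11 = [1, 9, 3, 4, 5].
  S_2 = Σ v_i α_i^2 r_i = 1·1·1 + 8·9·0 + 8·3·5 + 1·4·4 + 4·5·5 = 237 ≡ 6.
  S = (10, 7, 6) ≠ 0, so r is not a codeword (an error is present).
Step 3: locate the error. For a single error e at position i, S_ℓ = v_i·e·α_i^ℓ, so α_err = S_1/S_0.
  S_0^{−1} = 10^{−1} = 10 (mod 11), so α_err = 7·10 = 70 ≡ 4 = α_5. Error position i = 5.
  Consistency check: S_2/S_1 = 6·8 = 48 ≡ 4 = α_err ✓ (single-error assumption holds).
Step 4: error magnitude e = S_0/v_5 = S_0·∏_{j≠5}(α_5 − α_j) = 10·3 = 30 ≡ 8 (mod 11).
Step 5: correct position 5: c_5 = r_5 − e = 5 − 8 ≡ 8 (mod 11). Hence c = [1, 0, 5, 4, 8].
  Check: interpolating c through the α_i gives m(x) = 9 + 8·x (degree < 2) with m(α_i) = c_i for every i, so c is indeed a codeword.
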